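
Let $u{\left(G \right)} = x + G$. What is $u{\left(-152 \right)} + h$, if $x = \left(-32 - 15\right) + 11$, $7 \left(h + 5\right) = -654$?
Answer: $- \frac{2005}{7} \approx -286.43$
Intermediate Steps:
$h = - \frac{689}{7}$ ($h = -5 + \frac{1}{7} \left(-654\right) = -5 - \frac{654}{7} = - \frac{689}{7} \approx -98.429$)
$x = -36$ ($x = -47 + 11 = -36$)
$u{\left(G \right)} = -36 + G$
$u{\left(-152 \right)} + h = \left(-36 - 152\right) - \frac{689}{7} = -188 - \frac{689}{7} = - \frac{2005}{7}$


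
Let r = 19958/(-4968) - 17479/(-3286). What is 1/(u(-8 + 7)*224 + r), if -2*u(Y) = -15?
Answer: 4081212/6861749581 ≈ 0.00059478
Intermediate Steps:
u(Y) = 15/2 (u(Y) = -½*(-15) = 15/2)
r = 5313421/4081212 (r = 19958*(-1/4968) - 17479*(-1/3286) = -9979/2484 + 17479/3286 = 5313421/4081212 ≈ 1.3019)
1/(u(-8 + 7)*224 + r) = 1/((15/2)*224 + 5313421/4081212) = 1/(1680 + 5313421/4081212) = 1/(6861749581/4081212) = 4081212/6861749581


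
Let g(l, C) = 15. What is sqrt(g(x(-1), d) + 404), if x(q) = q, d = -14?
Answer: sqrt(419) ≈ 20.469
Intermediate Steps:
sqrt(g(x(-1), d) + 404) = sqrt(15 + 404) = sqrt(419)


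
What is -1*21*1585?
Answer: -33285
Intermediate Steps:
-1*21*1585 = -21*1585 = -33285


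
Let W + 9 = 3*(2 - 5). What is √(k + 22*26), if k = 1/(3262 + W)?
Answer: √1504866459/1622 ≈ 23.917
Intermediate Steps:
W = -18 (W = -9 + 3*(2 - 5) = -9 + 3*(-3) = -9 - 9 = -18)
k = 1/3244 (k = 1/(3262 - 18) = 1/3244 ≈ 0.00030826)
√(k + 22*26) = √(1/3244 + 22*26) = √(1/3244 + 572) = √(1855569/3244) = √1504866459/1622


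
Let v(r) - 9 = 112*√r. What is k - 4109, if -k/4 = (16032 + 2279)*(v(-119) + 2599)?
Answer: -191024461 - 8203328*I*√119 ≈ -1.9102e+8 - 8.9488e+7*I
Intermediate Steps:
v(r) = 9 + 112*√r
k = -191020352 - 8203328*I*√119 (k = -4*(16032 + 2279)*((9 + 112*√(-119)) + 2599) = -73244*((9 + 112*(I*√119)) + 2599) = -73244*((9 + 112*I*√119) + 2599) = -73244*(2608 + 112*I*√119) = -4*(47755088 + 2050832*I*√119) = -191020352 - 8203328*I*√119 ≈ -1.9102e+8 - 8.9488e+7*I)
k - 4109 = (-191020352 - 8203328*I*√119) - 4109 = -191024461 - 8203328*I*√119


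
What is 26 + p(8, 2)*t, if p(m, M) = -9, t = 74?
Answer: -640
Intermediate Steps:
26 + p(8, 2)*t = 26 - 9*74 = 26 - 666 = -640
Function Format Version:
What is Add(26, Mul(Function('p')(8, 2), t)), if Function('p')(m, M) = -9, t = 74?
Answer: -640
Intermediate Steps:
Add(26, Mul(Function('p')(8, 2), t)) = Add(26, Mul(-9, 74)) = Add(26, -666) = -640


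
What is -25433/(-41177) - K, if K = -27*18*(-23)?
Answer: -460251073/41177 ≈ -11177.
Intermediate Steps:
K = 11178 (K = -486*(-23) = 11178)
-25433/(-41177) - K = -25433/(-41177) - 1*11178 = -25433*(-1/41177) - 11178 = 25433/41177 - 11178 = -460251073/41177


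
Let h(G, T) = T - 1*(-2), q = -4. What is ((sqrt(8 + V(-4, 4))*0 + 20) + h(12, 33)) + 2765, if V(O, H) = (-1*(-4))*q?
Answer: 2820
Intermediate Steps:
V(O, H) = -16 (V(O, H) = -1*(-4)*(-4) = 4*(-4) = -16)
h(G, T) = 2 + T (h(G, T) = T + 2 = 2 + T)
((sqrt(8 + V(-4, 4))*0 + 20) + h(12, 33)) + 2765 = ((sqrt(8 - 16)*0 + 20) + (2 + 33)) + 2765 = ((sqrt(-8)*0 + 20) + 35) + 2765 = (((2*I*sqrt(2))*0 + 20) + 35) + 2765 = ((0 + 20) + 35) + 2765 = (20 + 35) + 2765 = 55 + 2765 = 2820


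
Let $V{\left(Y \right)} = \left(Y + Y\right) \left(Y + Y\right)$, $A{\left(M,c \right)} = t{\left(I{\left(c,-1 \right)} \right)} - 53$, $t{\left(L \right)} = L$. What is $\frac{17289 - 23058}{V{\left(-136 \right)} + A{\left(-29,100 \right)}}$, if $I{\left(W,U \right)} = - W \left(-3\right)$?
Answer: $- \frac{5769}{74231} \approx -0.077717$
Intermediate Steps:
$I{\left(W,U \right)} = 3 W$
$A{\left(M,c \right)} = -53 + 3 c$ ($A{\left(M,c \right)} = 3 c - 53 = -53 + 3 c$)
$V{\left(Y \right)} = 4 Y^{2}$ ($V{\left(Y \right)} = 2 Y 2 Y = 4 Y^{2}$)
$\frac{17289 - 23058}{V{\left(-136 \right)} + A{\left(-29,100 \right)}} = \frac{17289 - 23058}{4 \left(-136\right)^{2} + \left(-53 + 3 \cdot 100\right)} = - \frac{5769}{4 \cdot 18496 + \left(-53 + 300\right)} = - \frac{5769}{73984 + 247} = - \frac{5769}{74231}$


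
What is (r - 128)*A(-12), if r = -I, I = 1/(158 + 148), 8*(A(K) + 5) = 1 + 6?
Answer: 430859/816 ≈ 528.01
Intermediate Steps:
A(K) = -33/8 (A(K) = -5 + (1 + 6)/8 = -5 + (1/8)*7 = -5 + 7/8 = -33/8)
I = 1/306 ≈ 0.0032680
r = -1/306 (r = -1*1/306 = -1/306 ≈ -0.0032680)
(r - 128)*A(-12) = (-1/306 - 128)*(-33/8) = -39169/306*(-33/8) = 430859/816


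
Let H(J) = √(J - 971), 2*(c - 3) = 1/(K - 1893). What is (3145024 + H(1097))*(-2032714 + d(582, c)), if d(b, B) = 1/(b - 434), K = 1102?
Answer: -236538568873776/37 - 902525013*√14/148 ≈ -6.3930e+12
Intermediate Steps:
c = 4745/1582 (c = 3 + 1/(2*(1102 - 1893)) = 3 + (½)/(-791) = 3 + (½)*(-1/791) = 3 - 1/1582 = 4745/1582 ≈ 2.9994)
H(J) = √(-971 + J)
d(b, B) = 1/(-434 + b)
(3145024 + H(1097))*(-2032714 + d(582, c)) = (3145024 + √(-971 + 1097))*(-2032714 + 1/(-434 + 582)) = (3145024 + √126)*(-2032714 + 1/148) = (3145024 + 3*√14)*(-2032714 + 1/148) = (3145024 + 3*√14)*(-300841671/148) = -236538568873776/37 - 902525013*√14/148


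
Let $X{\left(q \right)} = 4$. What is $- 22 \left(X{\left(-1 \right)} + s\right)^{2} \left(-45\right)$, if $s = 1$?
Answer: $24750$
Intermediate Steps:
$- 22 \left(X{\left(-1 \right)} + s\right)^{2} \left(-45\right) = - 22 \left(4 + 1\right)^{2} \left(-45\right) = - 22 \cdot 5^{2} \left(-45\right) = \left(-22\right) 25 \left(-45\right) = \left(-550\right) \left(-45\right) = 24750$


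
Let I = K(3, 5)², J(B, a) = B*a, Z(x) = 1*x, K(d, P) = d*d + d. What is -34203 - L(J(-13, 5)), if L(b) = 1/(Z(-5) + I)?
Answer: -4754218/139 ≈ -34203.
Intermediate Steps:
K(d, P) = d + d² (K(d, P) = d² + d = d + d²)
Z(x) = x
I = 144 (I = (3*(1 + 3))² = (3*4)² = 12² = 144)
L(b) = 1/139 (L(b) = 1/(-5 + 144) = 1/139)
-34203 - L(J(-13, 5)) = -34203 - 1*1/139 = -34203 - 1/139 = -4754218/139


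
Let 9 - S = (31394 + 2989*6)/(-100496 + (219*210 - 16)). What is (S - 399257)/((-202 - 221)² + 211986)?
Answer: -10883875064/10656733815 ≈ -1.0213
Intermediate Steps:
S = 270013/27261 (S = 9 - (31394 + 2989*6)/(-100496 + (219*210 - 16)) = 9 - (31394 + 17934)/(-100496 + (45990 - 16)) = 9 - 49328/(-100496 + 45974) = 9 - 49328/(-54522) = 9 - 49328*(-1)/54522 = 9 - 1*(-24664/27261) = 9 + 24664/27261 = 270013/27261 ≈ 9.9047)
(S - 399257)/((-202 - 221)² + 211986) = (270013/27261 - 399257)/((-202 - 221)² + 211986) = -10883875064/(27261*((-423)² + 211986)) = -10883875064/(27261*(178929 + 211986)) = -10883875064/27261/390915 = -10883875064/27261*1/390915 = -10883875064/10656733815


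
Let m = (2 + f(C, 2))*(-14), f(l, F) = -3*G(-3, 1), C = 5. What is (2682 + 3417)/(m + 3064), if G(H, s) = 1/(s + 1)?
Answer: 2033/1019 ≈ 1.9951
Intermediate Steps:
G(H, s) = 1/(1 + s)
f(l, F) = -3/2 (f(l, F) = -3/(1 + 1) = -3/2)
m = -7 (m = (2 - 3/2)*(-14) = (½)*(-14) = -7)
(2682 + 3417)/(m + 3064) = (2682 + 3417)/(-7 + 3064) = 6099/3057 = 6099*(1/3057) = 2033/1019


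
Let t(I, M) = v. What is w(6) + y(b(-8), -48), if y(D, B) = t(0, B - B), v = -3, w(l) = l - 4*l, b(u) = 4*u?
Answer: -21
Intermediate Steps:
w(l) = -3*l
t(I, M) = -3
y(D, B) = -3
w(6) + y(b(-8), -48) = -3*6 - 3 = -18 - 3 = -21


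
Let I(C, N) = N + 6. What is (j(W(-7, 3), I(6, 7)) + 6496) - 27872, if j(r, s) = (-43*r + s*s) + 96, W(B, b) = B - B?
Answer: -21111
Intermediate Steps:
I(C, N) = 6 + N
W(B, b) = 0
j(r, s) = 96 + s**2 - 43*r (j(r, s) = (-43*r + s**2) + 96 = (s**2 - 43*r) + 96 = 96 + s**2 - 43*r)
(j(W(-7, 3), I(6, 7)) + 6496) - 27872 = ((96 + (6 + 7)**2 - 43*0) + 6496) - 27872 = ((96 + 13**2 + 0) + 6496) - 27872 = ((96 + 169 + 0) + 6496) - 27872 = (265 + 6496) - 27872 = 6761 - 27872 = -21111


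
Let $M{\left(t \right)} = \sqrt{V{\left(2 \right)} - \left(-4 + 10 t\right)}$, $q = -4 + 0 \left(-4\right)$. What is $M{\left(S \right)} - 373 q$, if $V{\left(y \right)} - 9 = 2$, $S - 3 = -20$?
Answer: $1492 + \sqrt{185} \approx 1505.6$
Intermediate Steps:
$S = -17$ ($S = 3 - 20 = -17$)
$q = -4$ ($q = -4 + 0 = -4$)
$V{\left(y \right)} = 11$ ($V{\left(y \right)} = 9 + 2 = 11$)
$M{\left(t \right)} = \sqrt{15 - 10 t}$ ($M{\left(t \right)} = \sqrt{11 - \left(-4 + 10 t\right)} = \sqrt{15 - 10 t}$)
$M{\left(S \right)} - 373 q = \sqrt{15 - -170} - -1492 = \sqrt{15 + 170} + 1492 = \sqrt{185} + 1492 = 1492 + \sqrt{185}$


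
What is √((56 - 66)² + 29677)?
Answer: √29777 ≈ 172.56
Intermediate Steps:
√((56 - 66)² + 29677) = √((-10)² + 29677) = √(100 + 29677) = √29777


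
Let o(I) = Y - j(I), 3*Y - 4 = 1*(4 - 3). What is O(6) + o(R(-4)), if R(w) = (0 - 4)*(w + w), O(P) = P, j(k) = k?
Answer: -73/3 ≈ -24.333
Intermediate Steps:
Y = 5/3 (Y = 4/3 + (1*(4 - 3))/3 = 4/3 + (1*1)/3 = 4/3 + (⅓)*1 = 4/3 + ⅓ = 5/3 ≈ 1.6667)
R(w) = -8*w
o(I) = 5/3 - I
O(6) + o(R(-4)) = 6 + (5/3 - (-8)*(-4)) = 6 + (5/3 - 1*32) = 6 + (5/3 - 32) = 6 - 91/3 = -73/3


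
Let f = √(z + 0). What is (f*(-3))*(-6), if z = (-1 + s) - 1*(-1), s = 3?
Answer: 18*√3 ≈ 31.177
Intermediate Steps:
z = 3 (z = (-1 + 3) - 1*(-1) = 2 + 1 = 3)
f = √3 (f = √(3 + 0) = √3 ≈ 1.7320)
(f*(-3))*(-6) = (√3*(-3))*(-6) = -3*√3*(-6) = 18*√3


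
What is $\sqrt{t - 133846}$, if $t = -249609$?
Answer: $i \sqrt{383455} \approx 619.24 i$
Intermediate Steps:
$\sqrt{t - 133846} = \sqrt{-249609 - 133846} = \sqrt{-383455} = i \sqrt{383455}$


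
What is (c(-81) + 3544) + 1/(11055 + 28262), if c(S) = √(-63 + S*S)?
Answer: 139339449/39317 + 57*√2 ≈ 3624.6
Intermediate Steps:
c(S) = √(-63 + S²)
(c(-81) + 3544) + 1/(11055 + 28262) = (√(-63 + (-81)²) + 3544) + 1/(11055 + 28262) = (√(-63 + 6561) + 3544) + 1/39317 = (√6498 + 3544) + 1/39317 = (57*√2 + 3544) + 1/39317 = (3544 + 57*√2) + 1/39317 = 139339449/39317 + 57*√2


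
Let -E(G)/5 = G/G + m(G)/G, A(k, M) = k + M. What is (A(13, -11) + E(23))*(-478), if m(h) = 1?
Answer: 35372/23 ≈ 1537.9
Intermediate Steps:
A(k, M) = M + k
E(G) = -5 - 5/G (E(G) = -5*(G/G + 1/G) = -5*(1 + 1/G) = -5 - 5/G)
(A(13, -11) + E(23))*(-478) = ((-11 + 13) + (-5 - 5/23))*(-478) = (2 + (-5 - 5*1/23))*(-478) = (2 + (-5 - 5/23))*(-478) = (2 - 120/23)*(-478) = -74/23*(-478) = 35372/23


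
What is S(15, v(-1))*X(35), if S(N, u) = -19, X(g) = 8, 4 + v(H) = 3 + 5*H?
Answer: -152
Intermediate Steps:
v(H) = -1 + 5*H (v(H) = -4 + (3 + 5*H) = -1 + 5*H)
S(15, v(-1))*X(35) = -19*8 = -152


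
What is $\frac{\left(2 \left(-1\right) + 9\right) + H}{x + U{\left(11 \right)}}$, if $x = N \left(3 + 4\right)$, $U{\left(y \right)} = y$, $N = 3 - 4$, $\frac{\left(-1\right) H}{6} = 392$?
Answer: $- \frac{2345}{4} \approx -586.25$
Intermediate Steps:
$H = -2352$ ($H = \left(-6\right) 392 = -2352$)
$N = -1$
$x = -7$ ($x = - (3 + 4) = \left(-1\right) 7 = -7$)
$\frac{\left(2 \left(-1\right) + 9\right) + H}{x + U{\left(11 \right)}} = \frac{\left(2 \left(-1\right) + 9\right) - 2352}{-7 + 11} = \frac{\left(-2 + 9\right) - 2352}{4} = \left(7 - 2352\right) \frac{1}{4} = \left(-2345\right) \frac{1}{4} = - \frac{2345}{4}$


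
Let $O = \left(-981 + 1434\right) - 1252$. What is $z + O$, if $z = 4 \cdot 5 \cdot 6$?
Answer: $-679$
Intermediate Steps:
$z = 120$ ($z = 20 \cdot 6 = 120$)
$O = -799$ ($O = 453 - 1252 = -799$)
$z + O = 120 - 799 = -679$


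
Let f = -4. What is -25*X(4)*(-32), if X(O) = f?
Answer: -3200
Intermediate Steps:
X(O) = -4
-25*X(4)*(-32) = -25*(-4)*(-32) = 100*(-32) = -3200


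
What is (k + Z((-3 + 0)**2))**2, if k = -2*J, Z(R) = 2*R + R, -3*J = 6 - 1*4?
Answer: 7225/9 ≈ 802.78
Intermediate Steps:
J = -2/3 (J = -(6 - 1*4)/3 = -(6 - 4)/3 = -1/3*2 = -2/3 ≈ -0.66667)
Z(R) = 3*R
k = 4/3 (k = -2*(-2/3) = 4/3 ≈ 1.3333)
(k + Z((-3 + 0)**2))**2 = (4/3 + 3*(-3 + 0)**2)**2 = (4/3 + 3*(-3)**2)**2 = (4/3 + 3*9)**2 = (4/3 + 27)**2 = (85/3)**2 = 7225/9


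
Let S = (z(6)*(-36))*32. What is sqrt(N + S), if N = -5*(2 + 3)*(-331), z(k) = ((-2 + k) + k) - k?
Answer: sqrt(3667) ≈ 60.556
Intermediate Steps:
z(k) = -2 + k (z(k) = (-2 + 2*k) - k = -2 + k)
N = 8275 (N = -5*5*(-331) = -25*(-331) = 8275)
S = -4608 (S = ((-2 + 6)*(-36))*32 = (4*(-36))*32 = -144*32 = -4608)
sqrt(N + S) = sqrt(8275 - 4608) = sqrt(3667)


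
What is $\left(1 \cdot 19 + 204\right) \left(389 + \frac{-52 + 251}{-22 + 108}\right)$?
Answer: $\frac{7504619}{86} \approx 87263.0$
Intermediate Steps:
$\left(1 \cdot 19 + 204\right) \left(389 + \frac{-52 + 251}{-22 + 108}\right) = \left(19 + 204\right) \left(389 + \frac{199}{86}\right) = 223 \left(389 + 199 \cdot \frac{1}{86}\right) = 223 \left(389 + \frac{199}{86}\right) = 223 \cdot \frac{33653}{86} = \frac{7504619}{86}$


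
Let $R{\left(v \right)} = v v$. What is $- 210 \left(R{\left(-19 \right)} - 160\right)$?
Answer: $-42210$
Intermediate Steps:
$R{\left(v \right)} = v^{2}$
$- 210 \left(R{\left(-19 \right)} - 160\right) = - 210 \left(\left(-19\right)^{2} - 160\right) = - 210 \left(361 - 160\right) = \left(-210\right) 201 = -42210$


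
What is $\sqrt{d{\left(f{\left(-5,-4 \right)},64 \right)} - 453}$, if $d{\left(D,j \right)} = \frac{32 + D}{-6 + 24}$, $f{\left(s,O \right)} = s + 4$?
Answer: $\frac{i \sqrt{16246}}{6} \approx 21.243 i$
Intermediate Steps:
$f{\left(s,O \right)} = 4 + s$
$d{\left(D,j \right)} = \frac{16}{9} + \frac{D}{18}$ ($d{\left(D,j \right)} = \frac{32 + D}{18} = \left(32 + D\right) \frac{1}{18} = \frac{16}{9} + \frac{D}{18}$)
$\sqrt{d{\left(f{\left(-5,-4 \right)},64 \right)} - 453} = \sqrt{\left(\frac{16}{9} + \frac{4 - 5}{18}\right) - 453} = \sqrt{\left(\frac{16}{9} + \frac{1}{18} \left(-1\right)\right) - 453} = \sqrt{\left(\frac{16}{9} - \frac{1}{18}\right) - 453} = \sqrt{\frac{31}{18} - 453} = \sqrt{- \frac{8123}{18}} = \frac{i \sqrt{16246}}{6}$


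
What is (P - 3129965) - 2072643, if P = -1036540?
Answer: -6239148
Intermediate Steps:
(P - 3129965) - 2072643 = (-1036540 - 3129965) - 2072643 = -4166505 - 2072643 = -6239148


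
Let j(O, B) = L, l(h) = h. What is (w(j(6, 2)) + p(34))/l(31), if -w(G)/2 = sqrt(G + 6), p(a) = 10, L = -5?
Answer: 8/31 ≈ 0.25806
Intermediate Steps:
j(O, B) = -5
w(G) = -2*sqrt(6 + G) (w(G) = -2*sqrt(G + 6) = -2*sqrt(6 + G))
(w(j(6, 2)) + p(34))/l(31) = (-2*sqrt(6 - 5) + 10)/31 = (-2*sqrt(1) + 10)*(1/31) = (-2*1 + 10)*(1/31) = (-2 + 10)*(1/31) = 8*(1/31) = 8/31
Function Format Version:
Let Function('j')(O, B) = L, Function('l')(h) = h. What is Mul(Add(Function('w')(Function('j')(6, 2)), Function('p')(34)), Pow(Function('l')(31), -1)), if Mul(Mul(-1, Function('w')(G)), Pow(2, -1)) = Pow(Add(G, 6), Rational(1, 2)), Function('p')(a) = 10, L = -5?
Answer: Rational(8, 31) ≈ 0.25806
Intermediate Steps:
Function('j')(O, B) = -5
Function('w')(G) = Mul(-2, Pow(Add(6, G), Rational(1, 2))) (Function('w')(G) = Mul(-2, Pow(Add(G, 6), Rational(1, 2))) = Mul(-2, Pow(Add(6, G), Rational(1, 2))))
Mul(Add(Function('w')(Function('j')(6, 2)), Function('p')(34)), Pow(Function('l')(31), -1)) = Mul(Add(Mul(-2, Pow(Add(6, -5), Rational(1, 2))), 10), Pow(31, -1)) = Mul(Add(Mul(-2, Pow(1, Rational(1, 2))), 10), Rational(1, 31)) = Mul(Add(Mul(-2, 1), 10), Rational(1, 31)) = Mul(Add(-2, 10), Rational(1, 31)) = Mul(8, Rational(1, 31)) = Rational(8, 31)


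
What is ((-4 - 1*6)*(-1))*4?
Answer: 40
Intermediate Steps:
((-4 - 1*6)*(-1))*4 = ((-4 - 6)*(-1))*4 = -10*(-1)*4 = 10*4 = 40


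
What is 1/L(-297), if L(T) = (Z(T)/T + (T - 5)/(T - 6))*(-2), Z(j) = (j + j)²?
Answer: 303/719324 ≈ 0.00042123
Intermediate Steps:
Z(j) = 4*j² (Z(j) = (2*j)² = 4*j²)
L(T) = -8*T - 2*(-5 + T)/(-6 + T) (L(T) = ((4*T²)/T + (T - 5)/(T - 6))*(-2) = (4*T + (-5 + T)/(-6 + T))*(-2) = -8*T - 2*(-5 + T)/(-6 + T))
1/L(-297) = 1/(2*(5 - 4*(-297)² + 23*(-297))/(-6 - 297)) = 1/(2*(5 - 4*88209 - 6831)/(-303)) = 1/(2*(-1/303)*(5 - 352836 - 6831)) = 1/(2*(-1/303)*(-359662)) = 1/(719324/303) = 303/719324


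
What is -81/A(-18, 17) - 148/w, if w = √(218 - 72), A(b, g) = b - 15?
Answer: 27/11 - 74*√146/73 ≈ -9.7940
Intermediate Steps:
A(b, g) = -15 + b
w = √146 ≈ 12.083
-81/A(-18, 17) - 148/w = -81/(-15 - 18) - 148*√146/146 = -81/(-33) - 74*√146/73 = -81*(-1/33) - 74*√146/73 = 27/11 - 74*√146/73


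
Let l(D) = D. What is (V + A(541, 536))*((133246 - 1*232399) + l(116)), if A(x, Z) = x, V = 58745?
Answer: -5871507582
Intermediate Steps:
(V + A(541, 536))*((133246 - 1*232399) + l(116)) = (58745 + 541)*((133246 - 1*232399) + 116) = 59286*((133246 - 232399) + 116) = 59286*(-99153 + 116) = 59286*(-99037) = -5871507582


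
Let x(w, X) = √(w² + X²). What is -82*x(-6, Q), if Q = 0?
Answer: -492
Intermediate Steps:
x(w, X) = √(X² + w²)
-82*x(-6, Q) = -82*√(0² + (-6)²) = -82*√(0 + 36) = -82*√36 = -82*6 = -492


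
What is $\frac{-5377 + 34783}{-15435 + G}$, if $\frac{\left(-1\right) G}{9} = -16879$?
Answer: $\frac{4901}{22746} \approx 0.21547$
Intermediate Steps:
$G = 151911$ ($G = \left(-9\right) \left(-16879\right) = 151911$)
$\frac{-5377 + 34783}{-15435 + G} = \frac{-5377 + 34783}{-15435 + 151911} = \frac{29406}{136476} = 29406 \cdot \frac{1}{136476} = \frac{4901}{22746}$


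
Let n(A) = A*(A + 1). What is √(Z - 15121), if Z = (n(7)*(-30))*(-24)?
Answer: √25199 ≈ 158.74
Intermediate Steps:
n(A) = A*(1 + A)
Z = 40320 (Z = ((7*(1 + 7))*(-30))*(-24) = ((7*8)*(-30))*(-24) = (56*(-30))*(-24) = -1680*(-24) = 40320)
√(Z - 15121) = √(40320 - 15121) = √25199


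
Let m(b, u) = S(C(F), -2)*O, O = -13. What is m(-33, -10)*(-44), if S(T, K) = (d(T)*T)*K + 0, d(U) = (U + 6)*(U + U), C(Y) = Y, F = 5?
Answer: -629200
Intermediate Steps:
d(U) = 2*U*(6 + U) (d(U) = (6 + U)*(2*U) = 2*U*(6 + U))
S(T, K) = 2*K*T²*(6 + T) (S(T, K) = ((2*T*(6 + T))*T)*K + 0 = (2*T²*(6 + T))*K + 0 = 2*K*T²*(6 + T) + 0 = 2*K*T²*(6 + T))
m(b, u) = 14300 (m(b, u) = (2*(-2)*5²*(6 + 5))*(-13) = (2*(-2)*25*11)*(-13) = -1100*(-13) = 14300)
m(-33, -10)*(-44) = 14300*(-44) = -629200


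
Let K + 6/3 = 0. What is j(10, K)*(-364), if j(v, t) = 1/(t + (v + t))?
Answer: -182/3 ≈ -60.667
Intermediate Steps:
K = -2 (K = -2 + 0 = -2)
j(v, t) = 1/(v + 2*t) (j(v, t) = 1/(t + (t + v)) = 1/(v + 2*t))
j(10, K)*(-364) = -364/(10 + 2*(-2)) = -364/(10 - 4) = -364/6 = (1/6)*(-364) = -182/3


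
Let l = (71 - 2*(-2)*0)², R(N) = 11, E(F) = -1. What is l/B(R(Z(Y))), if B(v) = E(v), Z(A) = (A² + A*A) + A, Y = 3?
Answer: -5041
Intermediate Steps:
Z(A) = A + 2*A² (Z(A) = (A² + A²) + A = 2*A² + A = A + 2*A²)
B(v) = -1
l = 5041 (l = (71 + 4*0)² = (71 + 0)² = 71² = 5041)
l/B(R(Z(Y))) = 5041/(-1) = 5041*(-1) = -5041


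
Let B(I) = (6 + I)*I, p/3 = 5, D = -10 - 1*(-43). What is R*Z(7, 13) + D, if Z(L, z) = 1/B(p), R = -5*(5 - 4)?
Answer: 2078/63 ≈ 32.984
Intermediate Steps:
R = -5 (R = -5*1 = -5)
D = 33 (D = -10 + 43 = 33)
p = 15 (p = 3*5 = 15)
B(I) = I*(6 + I)
Z(L, z) = 1/315 (Z(L, z) = 1/(15*(6 + 15)) = 1/(15*21) = 1/315)
R*Z(7, 13) + D = -5*1/315 + 33 = -1/63 + 33 = 2078/63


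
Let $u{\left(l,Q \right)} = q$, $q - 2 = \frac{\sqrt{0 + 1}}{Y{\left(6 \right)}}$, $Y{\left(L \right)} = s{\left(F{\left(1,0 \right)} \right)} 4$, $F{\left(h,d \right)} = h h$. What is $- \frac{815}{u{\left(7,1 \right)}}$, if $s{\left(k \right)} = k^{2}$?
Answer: $- \frac{3260}{9} \approx -362.22$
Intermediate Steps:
$F{\left(h,d \right)} = h^{2}$
$Y{\left(L \right)} = 4$ ($Y{\left(L \right)} = \left(1^{2}\right)^{2} \cdot 4 = 1^{2} \cdot 4 = 1 \cdot 4 = 4$)
$q = \frac{9}{4}$ ($q = 2 + \frac{\sqrt{0 + 1}}{4} = 2 + \sqrt{1} \cdot \frac{1}{4} = 2 + 1 \cdot \frac{1}{4} = 2 + \frac{1}{4} = \frac{9}{4} \approx 2.25$)
$u{\left(l,Q \right)} = \frac{9}{4}$
$- \frac{815}{u{\left(7,1 \right)}} = - \frac{815}{\frac{9}{4}} = \left(-815\right) \frac{4}{9} = - \frac{3260}{9}$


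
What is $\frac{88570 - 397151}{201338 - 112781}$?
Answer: $- \frac{44083}{12651} \approx -3.4845$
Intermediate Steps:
$\frac{88570 - 397151}{201338 - 112781} = - \frac{308581}{88557} = \left(-308581\right) \frac{1}{88557} = - \frac{44083}{12651}$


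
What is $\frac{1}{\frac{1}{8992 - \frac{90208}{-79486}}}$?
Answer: $\frac{357414160}{39743} \approx 8993.1$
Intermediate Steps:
$\frac{1}{\frac{1}{8992 - \frac{90208}{-79486}}} = \frac{1}{\frac{1}{8992 - - \frac{45104}{39743}}} = \frac{1}{\frac{1}{8992 + \frac{45104}{39743}}} = \frac{1}{\frac{1}{\frac{357414160}{39743}}} = \frac{1}{\frac{39743}{357414160}} = \frac{357414160}{39743}$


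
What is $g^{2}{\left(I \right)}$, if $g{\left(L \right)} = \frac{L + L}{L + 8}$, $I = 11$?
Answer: $\frac{484}{361} \approx 1.3407$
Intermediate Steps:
$g{\left(L \right)} = \frac{2 L}{8 + L}$
$g^{2}{\left(I \right)} = \left(2 \cdot 11 \frac{1}{8 + 11}\right)^{2} = \left(2 \cdot 11 \cdot \frac{1}{19}\right)^{2} = \left(\frac{22}{19}\right)^{2} = \frac{484}{361}$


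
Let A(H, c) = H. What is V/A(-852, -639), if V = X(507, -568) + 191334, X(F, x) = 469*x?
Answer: 37529/426 ≈ 88.096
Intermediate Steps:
V = -75058 (V = 469*(-568) + 191334 = -266392 + 191334 = -75058)
V/A(-852, -639) = -75058/(-852) = -75058*(-1/852) = 37529/426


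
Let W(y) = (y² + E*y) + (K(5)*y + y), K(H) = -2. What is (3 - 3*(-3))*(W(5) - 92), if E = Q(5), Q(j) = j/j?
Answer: -804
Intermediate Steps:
Q(j) = 1
E = 1
W(y) = y² (W(y) = (y² + 1*y) + (-2*y + y) = (y² + y) - y = (y + y²) - y = y²)
(3 - 3*(-3))*(W(5) - 92) = (3 - 3*(-3))*(5² - 92) = (3 + 9)*(25 - 92) = 12*(-67) = -804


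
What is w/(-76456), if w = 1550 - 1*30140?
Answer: 14295/38228 ≈ 0.37394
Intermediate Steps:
w = -28590 (w = 1550 - 30140 = -28590)
w/(-76456) = -28590/(-76456) = -28590*(-1/76456) = 14295/38228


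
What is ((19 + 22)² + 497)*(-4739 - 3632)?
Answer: -18232038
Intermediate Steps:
((19 + 22)² + 497)*(-4739 - 3632) = (41² + 497)*(-8371) = (1681 + 497)*(-8371) = 2178*(-8371) = -18232038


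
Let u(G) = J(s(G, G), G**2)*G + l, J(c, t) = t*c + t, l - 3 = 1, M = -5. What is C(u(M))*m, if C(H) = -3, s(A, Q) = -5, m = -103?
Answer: 309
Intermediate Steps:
l = 4 (l = 3 + 1 = 4)
J(c, t) = t + c*t (J(c, t) = c*t + t = t + c*t)
u(G) = 4 - 4*G**3 (u(G) = (G**2*(1 - 5))*G + 4 = (G**2*(-4))*G + 4 = (-4*G**2)*G + 4 = -4*G**3 + 4 = 4 - 4*G**3)
C(u(M))*m = -3*(-103) = 309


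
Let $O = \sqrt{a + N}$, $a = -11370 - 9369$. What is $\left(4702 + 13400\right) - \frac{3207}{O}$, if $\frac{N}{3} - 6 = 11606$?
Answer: $18102 - \frac{1069 \sqrt{14097}}{4699} \approx 18075.0$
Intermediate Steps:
$N = 34836$ ($N = 18 + 3 \cdot 11606 = 18 + 34818 = 34836$)
$a = -20739$ ($a = -11370 - 9369 = -20739$)
$O = \sqrt{14097}$ ($O = \sqrt{-20739 + 34836} = \sqrt{14097} \approx 118.73$)
$\left(4702 + 13400\right) - \frac{3207}{O} = \left(4702 + 13400\right) - \frac{3207}{\sqrt{14097}} = 18102 - 3207 \frac{\sqrt{14097}}{14097} = 18102 - \frac{1069 \sqrt{14097}}{4699}$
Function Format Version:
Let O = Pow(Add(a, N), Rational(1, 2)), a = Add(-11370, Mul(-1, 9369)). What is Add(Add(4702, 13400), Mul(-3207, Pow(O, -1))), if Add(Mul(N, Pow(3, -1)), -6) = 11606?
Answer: Add(18102, Mul(Rational(-1069, 4699), Pow(14097, Rational(1, 2)))) ≈ 18075.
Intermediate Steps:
N = 34836 (N = Add(18, Mul(3, 11606)) = Add(18, 34818) = 34836)
a = -20739 (a = Add(-11370, -9369) = -20739)
O = Pow(14097, Rational(1, 2)) (O = Pow(Add(-20739, 34836), Rational(1, 2)) = Pow(14097, Rational(1, 2)) ≈ 118.73)
Add(Add(4702, 13400), Mul(-3207, Pow(O, -1))) = Add(Add(4702, 13400), Mul(-3207, Pow(Pow(14097, Rational(1, 2)), -1))) = Add(18102, Mul(-3207, Mul(Rational(1, 14097), Pow(14097, Rational(1, 2))))) = Add(18102, Mul(Rational(-1069, 4699), Pow(14097, Rational(1, 2))))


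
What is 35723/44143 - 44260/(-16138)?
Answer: 1265133477/356189867 ≈ 3.5518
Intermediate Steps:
35723/44143 - 44260/(-16138) = 35723*(1/44143) - 44260*(-1/16138) = 35723/44143 + 22130/8069 = 1265133477/356189867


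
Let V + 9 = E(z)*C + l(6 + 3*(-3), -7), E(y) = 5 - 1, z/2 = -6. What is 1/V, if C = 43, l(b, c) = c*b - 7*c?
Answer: 1/233 ≈ 0.0042918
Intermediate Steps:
l(b, c) = -7*c + b*c (l(b, c) = b*c - 7*c = -7*c + b*c)
z = -12 (z = 2*(-6) = -12)
E(y) = 4
V = 233 (V = -9 + (4*43 - 7*(-7 + (6 + 3*(-3)))) = -9 + (172 - 7*(-7 + (6 - 9))) = -9 + (172 - 7*(-7 - 3)) = -9 + (172 - 7*(-10)) = -9 + (172 + 70) = -9 + 242 = 233)
1/V = 1/233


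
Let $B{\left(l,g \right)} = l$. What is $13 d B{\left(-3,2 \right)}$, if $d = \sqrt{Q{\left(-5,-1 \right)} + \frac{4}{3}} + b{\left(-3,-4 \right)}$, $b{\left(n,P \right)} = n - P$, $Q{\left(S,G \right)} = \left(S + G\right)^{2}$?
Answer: $-39 - 52 \sqrt{21} \approx -277.29$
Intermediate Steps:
$Q{\left(S,G \right)} = \left(G + S\right)^{2}$
$d = 1 + \frac{4 \sqrt{21}}{3}$ ($d = \sqrt{\left(-1 - 5\right)^{2} + \frac{4}{3}} - -1 = \sqrt{\left(-6\right)^{2} + 4 \cdot \frac{1}{3}} + \left(-3 + 4\right) = \sqrt{36 + \frac{4}{3}} + 1 = \sqrt{\frac{112}{3}} + 1 = \frac{4 \sqrt{21}}{3} + 1 = 1 + \frac{4 \sqrt{21}}{3} \approx 7.1101$)
$13 d B{\left(-3,2 \right)} = 13 \left(1 + \frac{4 \sqrt{21}}{3}\right) \left(-3\right) = \left(13 + \frac{52 \sqrt{21}}{3}\right) \left(-3\right) = -39 - 52 \sqrt{21}$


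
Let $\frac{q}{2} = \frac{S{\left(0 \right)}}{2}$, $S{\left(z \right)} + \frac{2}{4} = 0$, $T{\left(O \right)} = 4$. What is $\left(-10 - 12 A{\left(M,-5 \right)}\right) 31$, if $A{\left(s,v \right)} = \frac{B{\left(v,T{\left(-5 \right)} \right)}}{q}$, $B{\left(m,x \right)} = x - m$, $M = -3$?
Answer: $6386$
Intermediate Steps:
$S{\left(z \right)} = - \frac{1}{2}$ ($S{\left(z \right)} = - \frac{1}{2} + 0 = - \frac{1}{2}$)
$q = - \frac{1}{2}$ ($q = 2 \left(- \frac{1}{2 \cdot 2}\right) = 2 \left(\left(- \frac{1}{2}\right) \frac{1}{2}\right) = 2 \left(- \frac{1}{4}\right) = - \frac{1}{2} \approx -0.5$)
$A{\left(s,v \right)} = -8 + 2 v$ ($A{\left(s,v \right)} = \frac{4 - v}{- \frac{1}{2}} = \left(4 - v\right) \left(-2\right) = -8 + 2 v$)
$\left(-10 - 12 A{\left(M,-5 \right)}\right) 31 = \left(-10 - 12 \left(-8 + 2 \left(-5\right)\right)\right) 31 = \left(-10 - 12 \left(-8 - 10\right)\right) 31 = \left(-10 - -216\right) 31 = \left(-10 + 216\right) 31 = 206 \cdot 31 = 6386$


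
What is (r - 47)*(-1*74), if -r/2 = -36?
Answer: -1850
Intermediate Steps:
r = 72 (r = -2*(-36) = 72)
(r - 47)*(-1*74) = (72 - 47)*(-1*74) = 25*(-74) = -1850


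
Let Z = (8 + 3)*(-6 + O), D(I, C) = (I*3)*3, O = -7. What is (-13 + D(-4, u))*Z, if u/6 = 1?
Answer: 7007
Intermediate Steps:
u = 6 (u = 6*1 = 6)
D(I, C) = 9*I (D(I, C) = (3*I)*3 = 9*I)
Z = -143 (Z = (8 + 3)*(-6 - 7) = 11*(-13) = -143)
(-13 + D(-4, u))*Z = (-13 + 9*(-4))*(-143) = (-13 - 36)*(-143) = -49*(-143) = 7007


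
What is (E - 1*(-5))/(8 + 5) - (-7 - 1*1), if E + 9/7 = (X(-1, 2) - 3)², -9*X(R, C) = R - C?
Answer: 7234/819 ≈ 8.8327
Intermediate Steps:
X(R, C) = -R/9 + C/9 (X(R, C) = -(R - C)/9 = -R/9 + C/9)
E = 367/63 (E = -9/7 + ((-⅑*(-1) + (⅑)*2) - 3)² = -9/7 + ((⅑ + 2/9) - 3)² = -9/7 + (⅓ - 3)² = -9/7 + (-8/3)² = -9/7 + 64/9 = 367/63 ≈ 5.8254)
(E - 1*(-5))/(8 + 5) - (-7 - 1*1) = (367/63 - 1*(-5))/(8 + 5) - (-7 - 1*1) = (367/63 + 5)/13 - (-7 - 1) = (682/63)*(1/13) - 1*(-8) = 682/819 + 8 = 7234/819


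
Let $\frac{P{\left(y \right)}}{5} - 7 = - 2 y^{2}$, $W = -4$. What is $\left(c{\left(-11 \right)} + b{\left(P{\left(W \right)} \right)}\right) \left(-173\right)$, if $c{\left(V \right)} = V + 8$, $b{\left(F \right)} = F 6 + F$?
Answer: $151894$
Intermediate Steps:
$P{\left(y \right)} = 35 - 10 y^{2}$ ($P{\left(y \right)} = 35 + 5 \left(- 2 y^{2}\right) = 35 - 10 y^{2}$)
$b{\left(F \right)} = 7 F$ ($b{\left(F \right)} = 6 F + F = 7 F$)
$c{\left(V \right)} = 8 + V$
$\left(c{\left(-11 \right)} + b{\left(P{\left(W \right)} \right)}\right) \left(-173\right) = \left(\left(8 - 11\right) + 7 \left(35 - 10 \left(-4\right)^{2}\right)\right) \left(-173\right) = \left(-3 + 7 \left(35 - 160\right)\right) \left(-173\right) = \left(-3 + 7 \left(-125\right)\right) \left(-173\right) = \left(-3 - 875\right) \left(-173\right) = \left(-878\right) \left(-173\right) = 151894$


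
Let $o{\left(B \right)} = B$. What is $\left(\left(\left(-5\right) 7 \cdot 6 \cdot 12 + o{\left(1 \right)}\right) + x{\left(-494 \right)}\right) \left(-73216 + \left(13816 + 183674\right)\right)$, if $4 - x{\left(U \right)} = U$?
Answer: $-251157754$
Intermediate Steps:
$x{\left(U \right)} = 4 - U$
$\left(\left(\left(-5\right) 7 \cdot 6 \cdot 12 + o{\left(1 \right)}\right) + x{\left(-494 \right)}\right) \left(-73216 + \left(13816 + 183674\right)\right) = \left(\left(\left(-5\right) 7 \cdot 6 \cdot 12 + 1\right) + \left(4 - -494\right)\right) \left(-73216 + \left(13816 + 183674\right)\right) = \left(\left(\left(-35\right) 6 \cdot 12 + 1\right) + \left(4 + 494\right)\right) \left(-73216 + 197490\right) = \left(\left(\left(-210\right) 12 + 1\right) + 498\right) 124274 = \left(\left(-2520 + 1\right) + 498\right) 124274 = \left(-2519 + 498\right) 124274 = \left(-2021\right) 124274 = -251157754$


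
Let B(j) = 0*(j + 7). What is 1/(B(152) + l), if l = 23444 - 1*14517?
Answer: 1/8927 ≈ 0.00011202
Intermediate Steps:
B(j) = 0 (B(j) = 0*(7 + j) = 0)
l = 8927 (l = 23444 - 14517 = 8927)
1/(B(152) + l) = 1/(0 + 8927) = 1/8927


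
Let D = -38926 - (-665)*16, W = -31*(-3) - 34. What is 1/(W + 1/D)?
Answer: 28286/1668873 ≈ 0.016949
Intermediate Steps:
W = 59 (W = 93 - 34 = 59)
D = -28286 (D = -38926 - 1*(-10640) = -38926 + 10640 = -28286)
1/(W + 1/D) = 1/(59 + 1/(-28286)) = 1/(59 - 1/28286) = 1/(1668873/28286) = 28286/1668873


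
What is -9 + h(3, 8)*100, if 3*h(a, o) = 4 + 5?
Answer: 291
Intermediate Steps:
h(a, o) = 3 (h(a, o) = (4 + 5)/3 = (⅓)*9 = 3)
-9 + h(3, 8)*100 = -9 + 3*100 = -9 + 300 = 291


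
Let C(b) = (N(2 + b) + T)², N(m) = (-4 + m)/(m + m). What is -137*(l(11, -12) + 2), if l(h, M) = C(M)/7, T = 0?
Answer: -28359/100 ≈ -283.59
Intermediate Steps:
N(m) = (-4 + m)/(2*m) (N(m) = (-4 + m)/((2*m)) = (-4 + m)*(1/(2*m)) = (-4 + m)/(2*m))
C(b) = (-2 + b)²/(4*(2 + b)²) (C(b) = ((-4 + (2 + b))/(2*(2 + b)) + 0)² = ((-2 + b)/(2*(2 + b)) + 0)² = ((-2 + b)/(2*(2 + b)))² = (-2 + b)²/(4*(2 + b)²))
l(h, M) = (-2 + M)²/(28*(2 + M)²) (l(h, M) = ((-2 + M)²/(4*(2 + M)²))/7 = ((-2 + M)²/(4*(2 + M)²))*(⅐) = (-2 + M)²/(28*(2 + M)²))
-137*(l(11, -12) + 2) = -137*((-2 - 12)²/(28*(2 - 12)²) + 2) = -137*((1/28)*(-14)²/(-10)² + 2) = -137*((1/28)*196*(1/100) + 2) = -137*(7/100 + 2) = -137*207/100 = -28359/100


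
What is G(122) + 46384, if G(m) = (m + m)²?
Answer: 105920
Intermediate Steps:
G(m) = 4*m² (G(m) = (2*m)² = 4*m²)
G(122) + 46384 = 4*122² + 46384 = 4*14884 + 46384 = 59536 + 46384 = 105920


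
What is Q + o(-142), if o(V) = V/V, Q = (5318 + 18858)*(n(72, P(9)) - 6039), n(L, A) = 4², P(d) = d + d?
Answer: -145612047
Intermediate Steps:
P(d) = 2*d
n(L, A) = 16
Q = -145612048 (Q = (5318 + 18858)*(16 - 6039) = 24176*(-6023) = -145612048)
o(V) = 1
Q + o(-142) = -145612048 + 1 = -145612047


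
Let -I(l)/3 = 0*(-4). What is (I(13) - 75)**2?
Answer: 5625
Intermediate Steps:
I(l) = 0 (I(l) = -0*(-4) = -3*0 = 0)
(I(13) - 75)**2 = (0 - 75)**2 = (-75)**2 = 5625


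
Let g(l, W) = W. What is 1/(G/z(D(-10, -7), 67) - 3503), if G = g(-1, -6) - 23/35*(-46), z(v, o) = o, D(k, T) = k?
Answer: -2345/8213687 ≈ -0.00028550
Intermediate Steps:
G = 848/35 (G = -6 - 23/35*(-46) = -6 + 1058/35 = 848/35 ≈ 24.229)
1/(G/z(D(-10, -7), 67) - 3503) = 1/((848/35)/67 - 3503) = 1/((848/35)*(1/67) - 3503) = 1/(848/2345 - 3503) = 1/(-8213687/2345) = -2345/8213687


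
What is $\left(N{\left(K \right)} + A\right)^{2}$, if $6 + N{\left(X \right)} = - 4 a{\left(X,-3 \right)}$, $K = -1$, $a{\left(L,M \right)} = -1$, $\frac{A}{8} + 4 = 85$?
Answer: $417316$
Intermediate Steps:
$A = 648$ ($A = -32 + 8 \cdot 85 = -32 + 680 = 648$)
$N{\left(X \right)} = -2$ ($N{\left(X \right)} = -6 - -4 = -6 + 4 = -2$)
$\left(N{\left(K \right)} + A\right)^{2} = \left(-2 + 648\right)^{2} = 646^{2} = 417316$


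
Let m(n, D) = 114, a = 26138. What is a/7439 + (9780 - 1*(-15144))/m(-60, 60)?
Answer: 31398228/141341 ≈ 222.15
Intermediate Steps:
a/7439 + (9780 - 1*(-15144))/m(-60, 60) = 26138/7439 + (9780 - 1*(-15144))/114 = 26138*(1/7439) + (9780 + 15144)*(1/114) = 26138/7439 + 24924*(1/114) = 26138/7439 + 4154/19 = 31398228/141341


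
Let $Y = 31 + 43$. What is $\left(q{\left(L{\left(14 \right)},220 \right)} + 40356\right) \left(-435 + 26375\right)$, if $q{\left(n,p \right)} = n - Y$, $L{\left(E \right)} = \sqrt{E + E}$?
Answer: $1044915080 + 51880 \sqrt{7} \approx 1.0451 \cdot 10^{9}$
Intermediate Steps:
$Y = 74$
$L{\left(E \right)} = \sqrt{2} \sqrt{E}$ ($L{\left(E \right)} = \sqrt{2 E} = \sqrt{2} \sqrt{E}$)
$q{\left(n,p \right)} = -74 + n$ ($q{\left(n,p \right)} = n - 74 = -74 + n$)
$\left(q{\left(L{\left(14 \right)},220 \right)} + 40356\right) \left(-435 + 26375\right) = \left(\left(-74 + \sqrt{2} \sqrt{14}\right) + 40356\right) \left(-435 + 26375\right) = \left(\left(-74 + 2 \sqrt{7}\right) + 40356\right) 25940 = \left(40282 + 2 \sqrt{7}\right) 25940 = 1044915080 + 51880 \sqrt{7}$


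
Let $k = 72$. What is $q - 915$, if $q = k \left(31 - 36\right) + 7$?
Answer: $-1268$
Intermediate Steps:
$q = -353$ ($q = 72 \left(31 - 36\right) + 7 = 72 \left(-5\right) + 7 = -360 + 7 = -353$)
$q - 915 = -353 - 915 = -1268$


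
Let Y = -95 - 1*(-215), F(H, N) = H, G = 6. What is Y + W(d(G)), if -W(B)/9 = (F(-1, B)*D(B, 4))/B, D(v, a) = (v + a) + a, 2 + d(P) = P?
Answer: 147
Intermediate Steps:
d(P) = -2 + P
D(v, a) = v + 2*a (D(v, a) = (a + v) + a = v + 2*a)
W(B) = -9*(-8 - B)/B (W(B) = -9*(-(B + 2*4))/B = -9*(-(B + 8))/B = -9*(-(8 + B))/B = -9*(-8 - B)/B)
Y = 120 (Y = -95 + 215 = 120)
Y + W(d(G)) = 120 + (9 + 72/(-2 + 6)) = 120 + (9 + 72/4) = 120 + (9 + 72*(¼)) = 120 + (9 + 18) = 120 + 27 = 147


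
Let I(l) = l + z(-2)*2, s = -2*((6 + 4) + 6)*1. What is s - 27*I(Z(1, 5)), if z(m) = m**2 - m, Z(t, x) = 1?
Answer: -383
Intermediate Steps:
s = -32 (s = -2*(10 + 6)*1 = -2*16*1 = -32*1 = -32)
I(l) = 12 + l (I(l) = l - 2*(-1 - 2)*2 = l - 2*(-3)*2 = l + 6*2 = l + 12 = 12 + l)
s - 27*I(Z(1, 5)) = -32 - 27*(12 + 1) = -32 - 27*13 = -32 - 351 = -383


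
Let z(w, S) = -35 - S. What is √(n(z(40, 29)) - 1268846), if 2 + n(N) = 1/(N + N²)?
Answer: I*√35811965945/168 ≈ 1126.4*I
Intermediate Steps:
n(N) = -2 + 1/(N + N²)
√(n(z(40, 29)) - 1268846) = √((1 - 2*(-35 - 1*29) - 2*(-35 - 1*29)²)/((-35 - 1*29)*(1 + (-35 - 1*29))) - 1268846) = √((1 - 2*(-35 - 29) - 2*(-35 - 29)²)/((-35 - 29)*(1 + (-35 - 29))) - 1268846) = √((1 - 2*(-64) - 2*(-64)²)/((-64)*(1 - 64)) - 1268846) = √(-1/64*(1 + 128 - 2*4096)/(-63) - 1268846) = √(-1/64*(-1/63)*(1 + 128 - 8192) - 1268846) = √(-1/64*(-1/63)*(-8063) - 1268846) = √(-8063/4032 - 1268846) = √(-5115995135/4032) = I*√35811965945/168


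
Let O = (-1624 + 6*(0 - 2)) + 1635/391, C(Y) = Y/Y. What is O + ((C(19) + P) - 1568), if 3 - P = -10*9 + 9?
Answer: -1217894/391 ≈ -3114.8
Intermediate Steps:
P = 84 (P = 3 - (-10*9 + 9) = 3 - (-90 + 9) = 3 - 1*(-81) = 3 + 81 = 84)
C(Y) = 1
O = -638041/391 (O = (-1624 + 6*(-2)) + 1635*(1/391) = (-1624 - 12) + 1635/391 = -1636 + 1635/391 = -638041/391 ≈ -1631.8)
O + ((C(19) + P) - 1568) = -638041/391 + ((1 + 84) - 1568) = -638041/391 + (85 - 1568) = -638041/391 - 1483 = -1217894/391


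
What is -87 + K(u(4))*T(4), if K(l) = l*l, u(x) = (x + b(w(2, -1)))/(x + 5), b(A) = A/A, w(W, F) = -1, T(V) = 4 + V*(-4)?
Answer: -2449/27 ≈ -90.704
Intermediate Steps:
T(V) = 4 - 4*V
b(A) = 1
u(x) = (1 + x)/(5 + x) (u(x) = (x + 1)/(x + 5) = (1 + x)/(5 + x))
K(l) = l²
-87 + K(u(4))*T(4) = -87 + ((1 + 4)/(5 + 4))²*(4 - 4*4) = -87 + (5/9)²*(4 - 16) = -87 + ((⅑)*5)²*(-12) = -87 + (5/9)²*(-12) = -87 + (25/81)*(-12) = -87 - 100/27 = -2449/27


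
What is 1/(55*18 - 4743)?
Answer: -1/3753 ≈ -0.00026645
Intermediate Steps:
1/(55*18 - 4743) = 1/(990 - 4743) = 1/(-3753) = -1/3753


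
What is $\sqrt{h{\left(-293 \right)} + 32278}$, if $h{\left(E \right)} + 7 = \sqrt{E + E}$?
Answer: $\sqrt{32271 + i \sqrt{586}} \approx 179.64 + 0.0674 i$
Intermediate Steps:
$h{\left(E \right)} = -7 + \sqrt{2} \sqrt{E}$ ($h{\left(E \right)} = -7 + \sqrt{E + E} = -7 + \sqrt{2 E} = -7 + \sqrt{2} \sqrt{E}$)
$\sqrt{h{\left(-293 \right)} + 32278} = \sqrt{\left(-7 + \sqrt{2} \sqrt{-293}\right) + 32278} = \sqrt{\left(-7 + \sqrt{2} i \sqrt{293}\right) + 32278} = \sqrt{\left(-7 + i \sqrt{586}\right) + 32278} = \sqrt{32271 + i \sqrt{586}}$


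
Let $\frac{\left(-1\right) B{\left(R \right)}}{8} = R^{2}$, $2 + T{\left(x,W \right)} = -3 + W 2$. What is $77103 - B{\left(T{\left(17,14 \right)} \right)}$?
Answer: $81335$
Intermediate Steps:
$T{\left(x,W \right)} = -5 + 2 W$ ($T{\left(x,W \right)} = -2 + \left(-3 + W 2\right) = -2 + \left(-3 + 2 W\right) = -5 + 2 W$)
$B{\left(R \right)} = - 8 R^{2}$
$77103 - B{\left(T{\left(17,14 \right)} \right)} = 77103 - - 8 \left(-5 + 2 \cdot 14\right)^{2} = 77103 - - 8 \left(-5 + 28\right)^{2} = 77103 - - 8 \cdot 23^{2} = 77103 - \left(-8\right) 529 = 77103 - -4232 = 77103 + 4232 = 81335$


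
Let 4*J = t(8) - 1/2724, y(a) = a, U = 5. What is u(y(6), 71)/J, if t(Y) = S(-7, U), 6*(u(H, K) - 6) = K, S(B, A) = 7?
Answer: 194312/19067 ≈ 10.191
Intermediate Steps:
u(H, K) = 6 + K/6
t(Y) = 7
J = 19067/10896 (J = (7 - 1/2724)/4 = (1/4)*(19067/2724) = 19067/10896 ≈ 1.7499)
u(y(6), 71)/J = (6 + (1/6)*71)/(19067/10896) = (6 + 71/6)*(10896/19067) = (107/6)*(10896/19067) = 194312/19067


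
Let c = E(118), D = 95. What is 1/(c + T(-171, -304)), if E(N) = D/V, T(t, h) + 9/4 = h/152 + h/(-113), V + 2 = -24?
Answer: -5876/30635 ≈ -0.19181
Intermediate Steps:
V = -26 (V = -2 - 24 = -26)
T(t, h) = -9/4 - 39*h/17176 (T(t, h) = -9/4 + (h/152 + h/(-113)) = -9/4 + (h*(1/152) + h*(-1/113)) = -9/4 + (h/152 - h/113) = -9/4 - 39*h/17176)
E(N) = -95/26 (E(N) = 95/(-26) = 95*(-1/26) = -95/26)
c = -95/26 ≈ -3.6538
1/(c + T(-171, -304)) = 1/(-95/26 + (-9/4 - 39/17176*(-304))) = 1/(-95/26 + (-9/4 + 78/113)) = 1/(-95/26 - 705/452) = 1/(-30635/5876) = -5876/30635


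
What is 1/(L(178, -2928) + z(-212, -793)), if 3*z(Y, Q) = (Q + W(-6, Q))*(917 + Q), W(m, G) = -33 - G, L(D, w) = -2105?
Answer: -1/3469 ≈ -0.00028827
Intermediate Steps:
z(Y, Q) = -10087 - 11*Q (z(Y, Q) = ((Q + (-33 - Q))*(917 + Q))/3 = (-33*(917 + Q))/3 = (-30261 - 33*Q)/3 = -10087 - 11*Q)
1/(L(178, -2928) + z(-212, -793)) = 1/(-2105 + (-10087 - 11*(-793))) = 1/(-2105 + (-10087 + 8723)) = 1/(-2105 - 1364) = 1/(-3469) = -1/3469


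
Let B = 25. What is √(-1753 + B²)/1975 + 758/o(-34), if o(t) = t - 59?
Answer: -758/93 + 2*I*√282/1975 ≈ -8.1505 + 0.017005*I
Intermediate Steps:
o(t) = -59 + t
√(-1753 + B²)/1975 + 758/o(-34) = √(-1753 + 25²)/1975 + 758/(-59 - 34) = √(-1753 + 625)*(1/1975) + 758/(-93) = √(-1128)*(1/1975) + 758*(-1/93) = (2*I*√282)*(1/1975) - 758/93 = 2*I*√282/1975 - 758/93 = -758/93 + 2*I*√282/1975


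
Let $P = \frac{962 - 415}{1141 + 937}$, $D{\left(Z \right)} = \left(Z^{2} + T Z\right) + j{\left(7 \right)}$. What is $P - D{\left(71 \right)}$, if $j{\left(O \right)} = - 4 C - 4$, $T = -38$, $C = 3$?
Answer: $- \frac{4834959}{2078} \approx -2326.7$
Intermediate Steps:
$j{\left(O \right)} = -16$ ($j{\left(O \right)} = \left(-4\right) 3 - 4 = -12 - 4 = -16$)
$D{\left(Z \right)} = -16 + Z^{2} - 38 Z$ ($D{\left(Z \right)} = \left(Z^{2} - 38 Z\right) - 16 = -16 + Z^{2} - 38 Z$)
$P = \frac{547}{2078} \approx 0.26323$
$P - D{\left(71 \right)} = \frac{547}{2078} - \left(-16 + 71^{2} - 2698\right) = \frac{547}{2078} - \left(-16 + 5041 - 2698\right) = \frac{547}{2078} - 2327 = - \frac{4834959}{2078}$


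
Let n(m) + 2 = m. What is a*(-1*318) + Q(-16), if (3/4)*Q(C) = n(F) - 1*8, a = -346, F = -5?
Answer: 110008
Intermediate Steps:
n(m) = -2 + m
Q(C) = -20 (Q(C) = 4*((-2 - 5) - 1*8)/3 = 4*(-7 - 8)/3 = (4/3)*(-15) = -20)
a*(-1*318) + Q(-16) = -(-346)*318 - 20 = -346*(-318) - 20 = 110028 - 20 = 110008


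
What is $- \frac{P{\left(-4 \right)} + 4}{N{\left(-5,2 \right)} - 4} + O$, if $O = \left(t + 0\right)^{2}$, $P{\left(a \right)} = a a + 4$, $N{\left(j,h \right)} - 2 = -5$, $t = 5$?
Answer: $\frac{199}{7} \approx 28.429$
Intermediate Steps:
$N{\left(j,h \right)} = -3$ ($N{\left(j,h \right)} = 2 - 5 = -3$)
$P{\left(a \right)} = 4 + a^{2}$ ($P{\left(a \right)} = a^{2} + 4 = 4 + a^{2}$)
$O = 25$ ($O = \left(5 + 0\right)^{2} = 5^{2} = 25$)
$- \frac{P{\left(-4 \right)} + 4}{N{\left(-5,2 \right)} - 4} + O = - \frac{\left(4 + \left(-4\right)^{2}\right) + 4}{-3 - 4} + 25 = - \frac{\left(4 + 16\right) + 4}{-7} + 25 = - \frac{\left(20 + 4\right) \left(-1\right)}{7} + 25 = - \frac{24 \left(-1\right)}{7} + 25 = \left(-1\right) \left(- \frac{24}{7}\right) + 25 = \frac{24}{7} + 25 = \frac{199}{7}$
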